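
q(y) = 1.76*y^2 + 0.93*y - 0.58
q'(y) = 3.52*y + 0.93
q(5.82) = 64.45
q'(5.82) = 21.42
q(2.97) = 17.71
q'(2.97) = 11.38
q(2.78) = 15.61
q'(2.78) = 10.72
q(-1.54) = 2.16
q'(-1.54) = -4.49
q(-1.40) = 1.57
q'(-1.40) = -4.00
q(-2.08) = 5.10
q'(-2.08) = -6.39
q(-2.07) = 5.04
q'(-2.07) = -6.36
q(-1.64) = 2.63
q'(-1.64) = -4.84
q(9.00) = 150.35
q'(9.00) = 32.61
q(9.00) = 150.35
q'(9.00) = 32.61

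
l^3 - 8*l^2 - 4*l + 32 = (l - 8)*(l - 2)*(l + 2)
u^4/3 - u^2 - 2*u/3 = u*(u/3 + 1/3)*(u - 2)*(u + 1)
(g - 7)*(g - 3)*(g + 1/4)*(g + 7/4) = g^4 - 8*g^3 + 23*g^2/16 + 301*g/8 + 147/16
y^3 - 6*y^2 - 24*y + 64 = (y - 8)*(y - 2)*(y + 4)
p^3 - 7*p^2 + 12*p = p*(p - 4)*(p - 3)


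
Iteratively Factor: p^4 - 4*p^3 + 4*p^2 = (p)*(p^3 - 4*p^2 + 4*p) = p*(p - 2)*(p^2 - 2*p) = p*(p - 2)^2*(p)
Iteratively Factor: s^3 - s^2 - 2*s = (s)*(s^2 - s - 2) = s*(s - 2)*(s + 1)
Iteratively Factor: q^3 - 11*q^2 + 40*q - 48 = (q - 3)*(q^2 - 8*q + 16) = (q - 4)*(q - 3)*(q - 4)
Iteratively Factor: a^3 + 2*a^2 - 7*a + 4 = (a + 4)*(a^2 - 2*a + 1) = (a - 1)*(a + 4)*(a - 1)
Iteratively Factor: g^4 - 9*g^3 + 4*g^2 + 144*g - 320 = (g - 4)*(g^3 - 5*g^2 - 16*g + 80) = (g - 4)^2*(g^2 - g - 20) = (g - 5)*(g - 4)^2*(g + 4)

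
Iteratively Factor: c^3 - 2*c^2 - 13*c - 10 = (c + 1)*(c^2 - 3*c - 10) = (c - 5)*(c + 1)*(c + 2)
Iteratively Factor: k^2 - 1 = (k - 1)*(k + 1)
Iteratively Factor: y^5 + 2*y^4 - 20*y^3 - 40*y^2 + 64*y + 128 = (y - 2)*(y^4 + 4*y^3 - 12*y^2 - 64*y - 64) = (y - 4)*(y - 2)*(y^3 + 8*y^2 + 20*y + 16) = (y - 4)*(y - 2)*(y + 2)*(y^2 + 6*y + 8) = (y - 4)*(y - 2)*(y + 2)^2*(y + 4)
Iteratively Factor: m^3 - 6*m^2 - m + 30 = (m + 2)*(m^2 - 8*m + 15) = (m - 3)*(m + 2)*(m - 5)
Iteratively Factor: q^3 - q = (q)*(q^2 - 1) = q*(q + 1)*(q - 1)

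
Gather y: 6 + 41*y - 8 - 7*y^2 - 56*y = -7*y^2 - 15*y - 2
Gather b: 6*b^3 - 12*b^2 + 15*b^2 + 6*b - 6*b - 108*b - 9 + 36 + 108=6*b^3 + 3*b^2 - 108*b + 135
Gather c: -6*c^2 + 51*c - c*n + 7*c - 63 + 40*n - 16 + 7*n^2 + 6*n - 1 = -6*c^2 + c*(58 - n) + 7*n^2 + 46*n - 80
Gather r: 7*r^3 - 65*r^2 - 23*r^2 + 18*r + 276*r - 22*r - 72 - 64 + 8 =7*r^3 - 88*r^2 + 272*r - 128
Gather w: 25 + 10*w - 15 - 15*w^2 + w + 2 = -15*w^2 + 11*w + 12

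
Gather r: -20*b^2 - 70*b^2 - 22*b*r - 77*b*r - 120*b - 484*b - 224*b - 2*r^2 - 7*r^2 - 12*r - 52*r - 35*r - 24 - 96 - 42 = -90*b^2 - 828*b - 9*r^2 + r*(-99*b - 99) - 162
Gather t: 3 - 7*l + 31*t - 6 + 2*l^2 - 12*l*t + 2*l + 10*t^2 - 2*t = 2*l^2 - 5*l + 10*t^2 + t*(29 - 12*l) - 3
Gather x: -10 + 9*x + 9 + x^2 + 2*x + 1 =x^2 + 11*x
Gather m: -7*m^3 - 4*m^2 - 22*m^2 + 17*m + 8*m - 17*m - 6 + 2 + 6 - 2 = -7*m^3 - 26*m^2 + 8*m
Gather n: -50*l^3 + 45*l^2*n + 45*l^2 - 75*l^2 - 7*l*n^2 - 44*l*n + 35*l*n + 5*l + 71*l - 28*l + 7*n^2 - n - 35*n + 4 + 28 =-50*l^3 - 30*l^2 + 48*l + n^2*(7 - 7*l) + n*(45*l^2 - 9*l - 36) + 32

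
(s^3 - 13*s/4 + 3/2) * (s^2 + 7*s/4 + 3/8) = s^5 + 7*s^4/4 - 23*s^3/8 - 67*s^2/16 + 45*s/32 + 9/16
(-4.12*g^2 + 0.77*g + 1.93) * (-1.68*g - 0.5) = 6.9216*g^3 + 0.7664*g^2 - 3.6274*g - 0.965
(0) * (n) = 0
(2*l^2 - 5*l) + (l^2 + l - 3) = 3*l^2 - 4*l - 3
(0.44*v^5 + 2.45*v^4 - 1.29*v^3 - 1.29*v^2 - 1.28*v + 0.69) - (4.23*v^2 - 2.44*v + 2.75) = 0.44*v^5 + 2.45*v^4 - 1.29*v^3 - 5.52*v^2 + 1.16*v - 2.06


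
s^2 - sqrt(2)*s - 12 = (s - 3*sqrt(2))*(s + 2*sqrt(2))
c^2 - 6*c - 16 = (c - 8)*(c + 2)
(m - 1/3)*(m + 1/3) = m^2 - 1/9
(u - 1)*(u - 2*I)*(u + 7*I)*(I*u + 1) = I*u^4 - 4*u^3 - I*u^3 + 4*u^2 + 19*I*u^2 + 14*u - 19*I*u - 14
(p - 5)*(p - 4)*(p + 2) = p^3 - 7*p^2 + 2*p + 40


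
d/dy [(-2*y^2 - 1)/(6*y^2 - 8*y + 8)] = (4*y^2 - 5*y - 2)/(9*y^4 - 24*y^3 + 40*y^2 - 32*y + 16)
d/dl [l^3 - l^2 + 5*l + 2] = 3*l^2 - 2*l + 5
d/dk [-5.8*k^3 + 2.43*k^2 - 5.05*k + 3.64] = -17.4*k^2 + 4.86*k - 5.05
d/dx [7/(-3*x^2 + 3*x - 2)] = 21*(2*x - 1)/(3*x^2 - 3*x + 2)^2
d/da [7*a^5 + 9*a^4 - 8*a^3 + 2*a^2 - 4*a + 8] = 35*a^4 + 36*a^3 - 24*a^2 + 4*a - 4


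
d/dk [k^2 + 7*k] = 2*k + 7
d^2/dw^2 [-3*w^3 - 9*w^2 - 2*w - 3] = -18*w - 18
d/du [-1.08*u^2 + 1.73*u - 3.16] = 1.73 - 2.16*u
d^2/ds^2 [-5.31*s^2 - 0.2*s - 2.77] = -10.6200000000000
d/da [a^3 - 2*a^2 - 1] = a*(3*a - 4)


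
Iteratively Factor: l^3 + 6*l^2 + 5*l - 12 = (l - 1)*(l^2 + 7*l + 12) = (l - 1)*(l + 3)*(l + 4)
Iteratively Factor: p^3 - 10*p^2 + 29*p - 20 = (p - 5)*(p^2 - 5*p + 4) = (p - 5)*(p - 4)*(p - 1)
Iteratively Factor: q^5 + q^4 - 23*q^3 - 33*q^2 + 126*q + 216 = (q - 3)*(q^4 + 4*q^3 - 11*q^2 - 66*q - 72) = (q - 4)*(q - 3)*(q^3 + 8*q^2 + 21*q + 18) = (q - 4)*(q - 3)*(q + 2)*(q^2 + 6*q + 9) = (q - 4)*(q - 3)*(q + 2)*(q + 3)*(q + 3)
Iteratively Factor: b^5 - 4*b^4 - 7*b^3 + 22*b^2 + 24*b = (b - 3)*(b^4 - b^3 - 10*b^2 - 8*b) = b*(b - 3)*(b^3 - b^2 - 10*b - 8) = b*(b - 4)*(b - 3)*(b^2 + 3*b + 2) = b*(b - 4)*(b - 3)*(b + 2)*(b + 1)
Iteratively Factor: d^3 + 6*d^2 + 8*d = (d + 2)*(d^2 + 4*d) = (d + 2)*(d + 4)*(d)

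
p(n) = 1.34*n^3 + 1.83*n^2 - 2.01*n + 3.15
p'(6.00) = 164.67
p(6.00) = 346.41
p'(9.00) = 356.55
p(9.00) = 1110.15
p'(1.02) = 5.91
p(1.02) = 4.43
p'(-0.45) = -2.84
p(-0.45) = 4.30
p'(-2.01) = 6.87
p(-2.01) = 3.70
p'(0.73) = 2.80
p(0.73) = 3.18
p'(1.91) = 19.65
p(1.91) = 15.32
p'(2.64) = 35.67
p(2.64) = 35.25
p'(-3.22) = 27.89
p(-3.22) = -16.14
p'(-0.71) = -2.58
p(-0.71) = 5.02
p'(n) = 4.02*n^2 + 3.66*n - 2.01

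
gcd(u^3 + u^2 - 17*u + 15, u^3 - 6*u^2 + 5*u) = u - 1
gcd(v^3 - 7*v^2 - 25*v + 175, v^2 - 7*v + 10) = v - 5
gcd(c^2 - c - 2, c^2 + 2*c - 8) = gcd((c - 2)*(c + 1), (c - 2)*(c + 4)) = c - 2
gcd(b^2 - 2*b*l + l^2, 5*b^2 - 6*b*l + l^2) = b - l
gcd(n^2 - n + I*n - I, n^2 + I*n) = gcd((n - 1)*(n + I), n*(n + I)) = n + I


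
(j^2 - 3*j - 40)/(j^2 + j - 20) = (j - 8)/(j - 4)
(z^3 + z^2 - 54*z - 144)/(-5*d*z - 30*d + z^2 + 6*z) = (z^2 - 5*z - 24)/(-5*d + z)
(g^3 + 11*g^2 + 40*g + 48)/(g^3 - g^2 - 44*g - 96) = (g + 4)/(g - 8)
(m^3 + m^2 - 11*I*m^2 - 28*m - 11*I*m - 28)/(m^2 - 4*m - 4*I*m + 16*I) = (m^2 + m*(1 - 7*I) - 7*I)/(m - 4)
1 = 1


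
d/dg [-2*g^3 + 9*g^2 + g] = -6*g^2 + 18*g + 1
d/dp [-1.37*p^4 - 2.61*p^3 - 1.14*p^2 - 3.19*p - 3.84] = -5.48*p^3 - 7.83*p^2 - 2.28*p - 3.19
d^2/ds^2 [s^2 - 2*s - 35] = 2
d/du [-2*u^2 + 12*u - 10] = 12 - 4*u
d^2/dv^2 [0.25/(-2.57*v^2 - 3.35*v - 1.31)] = (3.30245*v^2 + 4.30475*v - 0.25*(5.14*v + 3.35)*(10.28*v + 6.7) + 1.68335)/(2.57*v^2 + 3.35*v + 1.31)^3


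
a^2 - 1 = (a - 1)*(a + 1)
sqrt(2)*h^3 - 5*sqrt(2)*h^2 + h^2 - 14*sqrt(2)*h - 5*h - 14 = (h - 7)*(h + 2)*(sqrt(2)*h + 1)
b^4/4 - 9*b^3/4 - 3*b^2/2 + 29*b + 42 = (b/2 + 1)^2*(b - 7)*(b - 6)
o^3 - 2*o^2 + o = o*(o - 1)^2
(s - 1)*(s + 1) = s^2 - 1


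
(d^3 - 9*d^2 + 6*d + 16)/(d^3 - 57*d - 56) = (d - 2)/(d + 7)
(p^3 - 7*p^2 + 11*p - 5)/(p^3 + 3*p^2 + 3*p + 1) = (p^3 - 7*p^2 + 11*p - 5)/(p^3 + 3*p^2 + 3*p + 1)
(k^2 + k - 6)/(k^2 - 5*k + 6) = (k + 3)/(k - 3)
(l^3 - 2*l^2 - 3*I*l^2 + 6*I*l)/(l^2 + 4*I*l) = (l^2 - 2*l - 3*I*l + 6*I)/(l + 4*I)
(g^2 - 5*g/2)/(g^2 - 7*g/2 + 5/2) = g/(g - 1)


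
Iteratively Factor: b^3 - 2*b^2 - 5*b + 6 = (b - 3)*(b^2 + b - 2) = (b - 3)*(b + 2)*(b - 1)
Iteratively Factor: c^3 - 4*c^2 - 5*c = (c + 1)*(c^2 - 5*c) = (c - 5)*(c + 1)*(c)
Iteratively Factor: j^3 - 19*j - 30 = (j + 3)*(j^2 - 3*j - 10) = (j - 5)*(j + 3)*(j + 2)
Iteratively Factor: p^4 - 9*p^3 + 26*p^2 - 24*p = (p - 3)*(p^3 - 6*p^2 + 8*p) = (p - 3)*(p - 2)*(p^2 - 4*p) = (p - 4)*(p - 3)*(p - 2)*(p)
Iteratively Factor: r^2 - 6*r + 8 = (r - 2)*(r - 4)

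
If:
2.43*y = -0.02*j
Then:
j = -121.5*y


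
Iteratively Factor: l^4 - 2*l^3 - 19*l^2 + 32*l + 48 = (l + 4)*(l^3 - 6*l^2 + 5*l + 12) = (l - 3)*(l + 4)*(l^2 - 3*l - 4) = (l - 3)*(l + 1)*(l + 4)*(l - 4)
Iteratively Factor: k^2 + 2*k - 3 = (k - 1)*(k + 3)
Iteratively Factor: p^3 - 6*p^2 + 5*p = (p - 1)*(p^2 - 5*p) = (p - 5)*(p - 1)*(p)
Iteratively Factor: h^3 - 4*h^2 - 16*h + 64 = (h - 4)*(h^2 - 16) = (h - 4)^2*(h + 4)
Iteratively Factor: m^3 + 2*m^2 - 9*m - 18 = (m + 3)*(m^2 - m - 6) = (m - 3)*(m + 3)*(m + 2)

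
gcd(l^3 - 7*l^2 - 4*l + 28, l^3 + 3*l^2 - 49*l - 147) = l - 7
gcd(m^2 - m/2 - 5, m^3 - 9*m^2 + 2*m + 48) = m + 2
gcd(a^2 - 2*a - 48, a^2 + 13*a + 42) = a + 6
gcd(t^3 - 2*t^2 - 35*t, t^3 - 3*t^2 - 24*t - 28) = t - 7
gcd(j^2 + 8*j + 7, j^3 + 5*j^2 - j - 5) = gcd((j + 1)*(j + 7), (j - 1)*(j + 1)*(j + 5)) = j + 1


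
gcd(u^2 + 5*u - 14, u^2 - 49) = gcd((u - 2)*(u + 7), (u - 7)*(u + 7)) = u + 7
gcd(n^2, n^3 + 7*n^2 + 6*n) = n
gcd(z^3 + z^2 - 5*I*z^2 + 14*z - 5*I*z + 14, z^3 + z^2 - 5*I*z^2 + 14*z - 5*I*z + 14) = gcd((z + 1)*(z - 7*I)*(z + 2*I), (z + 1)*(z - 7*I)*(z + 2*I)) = z^3 + z^2*(1 - 5*I) + z*(14 - 5*I) + 14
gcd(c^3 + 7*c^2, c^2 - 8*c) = c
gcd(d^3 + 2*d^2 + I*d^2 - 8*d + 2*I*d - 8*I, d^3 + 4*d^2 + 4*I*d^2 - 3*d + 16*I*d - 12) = d^2 + d*(4 + I) + 4*I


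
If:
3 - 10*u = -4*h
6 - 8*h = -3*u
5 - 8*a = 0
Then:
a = 5/8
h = 69/68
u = 12/17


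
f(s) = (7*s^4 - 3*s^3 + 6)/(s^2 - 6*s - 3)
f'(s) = (6 - 2*s)*(7*s^4 - 3*s^3 + 6)/(s^2 - 6*s - 3)^2 + (28*s^3 - 9*s^2)/(s^2 - 6*s - 3) = (s^2*(9 - 28*s)*(-s^2 + 6*s + 3) - 2*(s - 3)*(7*s^4 - 3*s^3 + 6))/(-s^2 + 6*s + 3)^2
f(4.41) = -239.35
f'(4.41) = -289.79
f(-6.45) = 167.22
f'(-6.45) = -61.15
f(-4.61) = 75.39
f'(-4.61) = -38.92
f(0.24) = -1.36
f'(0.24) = 1.75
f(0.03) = -1.89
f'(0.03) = 3.53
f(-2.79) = 23.01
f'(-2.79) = -19.13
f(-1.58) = 6.85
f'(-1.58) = -7.82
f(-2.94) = 25.99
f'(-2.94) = -20.64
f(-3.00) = 27.25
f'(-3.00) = -21.25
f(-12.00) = 705.83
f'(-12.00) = -133.83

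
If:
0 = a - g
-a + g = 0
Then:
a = g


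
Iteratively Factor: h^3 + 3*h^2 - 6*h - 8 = (h + 4)*(h^2 - h - 2) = (h + 1)*(h + 4)*(h - 2)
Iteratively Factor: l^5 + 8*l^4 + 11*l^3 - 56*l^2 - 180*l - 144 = (l - 3)*(l^4 + 11*l^3 + 44*l^2 + 76*l + 48) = (l - 3)*(l + 4)*(l^3 + 7*l^2 + 16*l + 12) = (l - 3)*(l + 3)*(l + 4)*(l^2 + 4*l + 4) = (l - 3)*(l + 2)*(l + 3)*(l + 4)*(l + 2)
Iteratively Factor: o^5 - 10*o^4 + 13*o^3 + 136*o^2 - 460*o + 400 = (o + 4)*(o^4 - 14*o^3 + 69*o^2 - 140*o + 100) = (o - 2)*(o + 4)*(o^3 - 12*o^2 + 45*o - 50) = (o - 2)^2*(o + 4)*(o^2 - 10*o + 25) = (o - 5)*(o - 2)^2*(o + 4)*(o - 5)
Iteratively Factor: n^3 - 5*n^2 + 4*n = (n - 1)*(n^2 - 4*n) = n*(n - 1)*(n - 4)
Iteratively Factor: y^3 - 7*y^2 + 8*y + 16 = (y - 4)*(y^2 - 3*y - 4) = (y - 4)*(y + 1)*(y - 4)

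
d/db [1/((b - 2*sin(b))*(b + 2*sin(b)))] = 2*(-b + 2*sin(2*b))/((b - 2*sin(b))^2*(b + 2*sin(b))^2)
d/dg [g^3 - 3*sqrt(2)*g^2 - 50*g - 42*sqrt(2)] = 3*g^2 - 6*sqrt(2)*g - 50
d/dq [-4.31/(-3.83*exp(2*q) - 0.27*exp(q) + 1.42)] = (-33.0146*exp(q) - 1.1637)*exp(q)/(3.83*exp(2*q) + 0.27*exp(q) - 1.42)^2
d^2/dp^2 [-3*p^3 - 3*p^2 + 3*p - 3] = -18*p - 6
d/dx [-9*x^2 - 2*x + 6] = -18*x - 2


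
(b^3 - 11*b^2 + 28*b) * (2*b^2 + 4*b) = 2*b^5 - 18*b^4 + 12*b^3 + 112*b^2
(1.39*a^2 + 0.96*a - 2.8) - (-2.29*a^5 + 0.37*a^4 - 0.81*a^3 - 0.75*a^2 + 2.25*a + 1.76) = 2.29*a^5 - 0.37*a^4 + 0.81*a^3 + 2.14*a^2 - 1.29*a - 4.56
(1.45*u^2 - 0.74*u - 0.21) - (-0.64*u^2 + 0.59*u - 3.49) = 2.09*u^2 - 1.33*u + 3.28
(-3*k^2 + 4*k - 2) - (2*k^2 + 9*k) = -5*k^2 - 5*k - 2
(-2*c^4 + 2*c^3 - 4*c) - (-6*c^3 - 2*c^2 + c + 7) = -2*c^4 + 8*c^3 + 2*c^2 - 5*c - 7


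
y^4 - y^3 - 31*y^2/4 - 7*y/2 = y*(y - 7/2)*(y + 1/2)*(y + 2)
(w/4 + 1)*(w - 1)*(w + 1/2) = w^3/4 + 7*w^2/8 - 5*w/8 - 1/2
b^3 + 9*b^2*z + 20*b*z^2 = b*(b + 4*z)*(b + 5*z)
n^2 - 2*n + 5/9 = (n - 5/3)*(n - 1/3)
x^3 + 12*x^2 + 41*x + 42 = (x + 2)*(x + 3)*(x + 7)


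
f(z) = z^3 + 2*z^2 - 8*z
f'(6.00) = 124.00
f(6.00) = 240.00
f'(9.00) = 271.00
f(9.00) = 819.00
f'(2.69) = 24.47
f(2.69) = 12.42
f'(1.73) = 7.90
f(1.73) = -2.68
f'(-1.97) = -4.24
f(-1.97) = 15.88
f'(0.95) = -1.49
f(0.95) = -4.94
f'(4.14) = 59.98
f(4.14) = 72.12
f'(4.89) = 83.30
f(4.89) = 125.63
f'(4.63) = 74.83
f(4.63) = 105.09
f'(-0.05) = -8.19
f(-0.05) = 0.40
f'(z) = 3*z^2 + 4*z - 8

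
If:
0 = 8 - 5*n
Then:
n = 8/5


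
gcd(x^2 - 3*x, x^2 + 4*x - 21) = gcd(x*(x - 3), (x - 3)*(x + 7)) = x - 3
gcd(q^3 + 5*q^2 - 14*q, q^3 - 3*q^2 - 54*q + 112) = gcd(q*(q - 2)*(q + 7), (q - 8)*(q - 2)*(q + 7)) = q^2 + 5*q - 14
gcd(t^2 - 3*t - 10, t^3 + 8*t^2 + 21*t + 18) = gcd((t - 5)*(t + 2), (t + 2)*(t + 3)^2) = t + 2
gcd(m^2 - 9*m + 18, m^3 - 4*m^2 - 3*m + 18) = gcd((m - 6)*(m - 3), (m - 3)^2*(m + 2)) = m - 3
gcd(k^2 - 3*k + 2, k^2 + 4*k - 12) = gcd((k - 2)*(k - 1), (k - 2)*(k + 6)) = k - 2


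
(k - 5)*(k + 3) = k^2 - 2*k - 15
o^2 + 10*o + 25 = (o + 5)^2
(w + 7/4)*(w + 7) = w^2 + 35*w/4 + 49/4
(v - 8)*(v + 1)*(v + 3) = v^3 - 4*v^2 - 29*v - 24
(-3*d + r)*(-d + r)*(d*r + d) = 3*d^3*r + 3*d^3 - 4*d^2*r^2 - 4*d^2*r + d*r^3 + d*r^2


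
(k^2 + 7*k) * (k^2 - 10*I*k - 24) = k^4 + 7*k^3 - 10*I*k^3 - 24*k^2 - 70*I*k^2 - 168*k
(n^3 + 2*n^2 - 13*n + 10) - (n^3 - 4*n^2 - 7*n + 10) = 6*n^2 - 6*n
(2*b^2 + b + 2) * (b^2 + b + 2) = 2*b^4 + 3*b^3 + 7*b^2 + 4*b + 4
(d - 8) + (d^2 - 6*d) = d^2 - 5*d - 8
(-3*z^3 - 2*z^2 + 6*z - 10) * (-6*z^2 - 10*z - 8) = 18*z^5 + 42*z^4 + 8*z^3 + 16*z^2 + 52*z + 80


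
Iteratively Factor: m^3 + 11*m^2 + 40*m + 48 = (m + 4)*(m^2 + 7*m + 12) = (m + 4)^2*(m + 3)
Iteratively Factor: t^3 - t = (t + 1)*(t^2 - t) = t*(t + 1)*(t - 1)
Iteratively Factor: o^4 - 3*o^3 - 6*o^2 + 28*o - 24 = (o - 2)*(o^3 - o^2 - 8*o + 12) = (o - 2)^2*(o^2 + o - 6) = (o - 2)^2*(o + 3)*(o - 2)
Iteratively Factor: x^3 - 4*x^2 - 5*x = (x + 1)*(x^2 - 5*x) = x*(x + 1)*(x - 5)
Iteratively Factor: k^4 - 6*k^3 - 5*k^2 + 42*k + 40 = (k - 4)*(k^3 - 2*k^2 - 13*k - 10) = (k - 4)*(k + 1)*(k^2 - 3*k - 10) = (k - 5)*(k - 4)*(k + 1)*(k + 2)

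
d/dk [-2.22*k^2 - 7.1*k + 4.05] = -4.44*k - 7.1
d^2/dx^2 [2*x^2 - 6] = 4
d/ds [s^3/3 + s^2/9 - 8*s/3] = s^2 + 2*s/9 - 8/3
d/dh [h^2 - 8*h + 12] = 2*h - 8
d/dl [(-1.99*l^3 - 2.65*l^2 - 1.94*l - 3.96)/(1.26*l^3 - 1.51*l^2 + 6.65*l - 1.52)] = (8.88178419700125e-16*l^5 + 6.3439*l^4 - 21.5782*l^3 + 3.49130000000001*l^2 - 3.9032*l + 29.2828)/(1.5876*l^6 - 3.8052*l^5 + 19.0381*l^4 - 23.9134*l^3 + 48.8129*l^2 - 20.216*l + 2.3104)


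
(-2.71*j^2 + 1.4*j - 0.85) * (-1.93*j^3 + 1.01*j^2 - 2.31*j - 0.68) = 5.2303*j^5 - 5.4391*j^4 + 9.3146*j^3 - 2.2497*j^2 + 1.0115*j + 0.578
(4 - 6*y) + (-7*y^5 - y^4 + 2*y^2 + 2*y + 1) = -7*y^5 - y^4 + 2*y^2 - 4*y + 5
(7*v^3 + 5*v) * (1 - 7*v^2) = -49*v^5 - 28*v^3 + 5*v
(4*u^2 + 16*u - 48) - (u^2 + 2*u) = 3*u^2 + 14*u - 48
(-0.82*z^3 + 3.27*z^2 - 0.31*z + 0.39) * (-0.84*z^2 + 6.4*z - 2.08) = 0.6888*z^5 - 7.9948*z^4 + 22.894*z^3 - 9.1132*z^2 + 3.1408*z - 0.8112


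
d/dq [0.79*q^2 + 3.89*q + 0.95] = 1.58*q + 3.89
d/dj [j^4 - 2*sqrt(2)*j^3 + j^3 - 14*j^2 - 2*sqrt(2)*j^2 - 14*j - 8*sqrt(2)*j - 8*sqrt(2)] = 4*j^3 - 6*sqrt(2)*j^2 + 3*j^2 - 28*j - 4*sqrt(2)*j - 14 - 8*sqrt(2)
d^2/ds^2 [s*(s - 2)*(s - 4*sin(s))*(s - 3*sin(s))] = 7*s^3*sin(s) - 14*s^2*sin(s) - 42*s^2*cos(s) + 24*s^2*cos(2*s) + 12*s^2 - 42*s*sin(s) + 56*s*cos(s) - 48*sqrt(2)*s*cos(2*s + pi/4) - 12*s + 28*sin(s) - 48*sin(2*s) - 12*cos(2*s) + 12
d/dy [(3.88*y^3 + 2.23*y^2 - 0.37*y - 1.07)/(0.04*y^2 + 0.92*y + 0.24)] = (0.1552*y^4 + 7.1392*y^3 + 4.86*y^2 + 1.156*y + 0.8956)/(0.0016*y^4 + 0.0736*y^3 + 0.8656*y^2 + 0.4416*y + 0.0576)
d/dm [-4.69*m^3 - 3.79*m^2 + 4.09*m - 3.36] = -14.07*m^2 - 7.58*m + 4.09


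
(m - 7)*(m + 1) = m^2 - 6*m - 7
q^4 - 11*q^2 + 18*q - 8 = (q - 2)*(q - 1)^2*(q + 4)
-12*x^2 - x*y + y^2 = (-4*x + y)*(3*x + y)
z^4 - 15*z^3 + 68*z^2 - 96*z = z*(z - 8)*(z - 4)*(z - 3)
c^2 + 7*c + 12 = (c + 3)*(c + 4)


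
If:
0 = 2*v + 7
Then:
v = -7/2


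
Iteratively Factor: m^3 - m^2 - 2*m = (m - 2)*(m^2 + m) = m*(m - 2)*(m + 1)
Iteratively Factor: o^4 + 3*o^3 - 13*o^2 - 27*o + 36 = (o - 1)*(o^3 + 4*o^2 - 9*o - 36) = (o - 1)*(o + 4)*(o^2 - 9) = (o - 3)*(o - 1)*(o + 4)*(o + 3)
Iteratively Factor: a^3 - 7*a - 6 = (a + 1)*(a^2 - a - 6) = (a + 1)*(a + 2)*(a - 3)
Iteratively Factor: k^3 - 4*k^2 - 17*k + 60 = (k - 5)*(k^2 + k - 12) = (k - 5)*(k - 3)*(k + 4)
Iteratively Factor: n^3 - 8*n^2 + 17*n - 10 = (n - 5)*(n^2 - 3*n + 2) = (n - 5)*(n - 2)*(n - 1)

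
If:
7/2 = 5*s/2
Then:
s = 7/5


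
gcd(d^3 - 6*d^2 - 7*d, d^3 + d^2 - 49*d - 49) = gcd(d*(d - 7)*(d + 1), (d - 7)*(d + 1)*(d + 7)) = d^2 - 6*d - 7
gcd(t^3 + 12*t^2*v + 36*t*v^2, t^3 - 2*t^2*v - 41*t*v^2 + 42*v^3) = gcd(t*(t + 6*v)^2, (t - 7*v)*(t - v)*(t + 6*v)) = t + 6*v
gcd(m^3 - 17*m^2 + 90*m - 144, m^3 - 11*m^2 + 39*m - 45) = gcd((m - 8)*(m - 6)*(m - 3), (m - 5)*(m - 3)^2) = m - 3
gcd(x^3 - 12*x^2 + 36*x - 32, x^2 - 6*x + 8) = x - 2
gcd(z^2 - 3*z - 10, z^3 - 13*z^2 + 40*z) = z - 5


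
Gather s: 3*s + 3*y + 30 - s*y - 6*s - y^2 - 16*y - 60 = s*(-y - 3) - y^2 - 13*y - 30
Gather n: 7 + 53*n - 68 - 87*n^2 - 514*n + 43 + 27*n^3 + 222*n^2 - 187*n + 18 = 27*n^3 + 135*n^2 - 648*n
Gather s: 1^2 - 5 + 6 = 2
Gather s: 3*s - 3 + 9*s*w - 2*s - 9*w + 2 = s*(9*w + 1) - 9*w - 1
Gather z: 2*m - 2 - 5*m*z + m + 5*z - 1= 3*m + z*(5 - 5*m) - 3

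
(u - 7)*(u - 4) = u^2 - 11*u + 28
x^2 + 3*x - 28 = (x - 4)*(x + 7)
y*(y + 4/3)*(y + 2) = y^3 + 10*y^2/3 + 8*y/3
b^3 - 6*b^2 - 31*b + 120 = (b - 8)*(b - 3)*(b + 5)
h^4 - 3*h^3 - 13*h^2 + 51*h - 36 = (h - 3)^2*(h - 1)*(h + 4)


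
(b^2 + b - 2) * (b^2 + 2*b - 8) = b^4 + 3*b^3 - 8*b^2 - 12*b + 16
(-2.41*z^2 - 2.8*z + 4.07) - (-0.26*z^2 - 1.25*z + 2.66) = -2.15*z^2 - 1.55*z + 1.41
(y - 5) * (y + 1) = y^2 - 4*y - 5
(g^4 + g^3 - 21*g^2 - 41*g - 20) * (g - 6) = g^5 - 5*g^4 - 27*g^3 + 85*g^2 + 226*g + 120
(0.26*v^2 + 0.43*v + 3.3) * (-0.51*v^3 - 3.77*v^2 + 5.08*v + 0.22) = -0.1326*v^5 - 1.1995*v^4 - 1.9833*v^3 - 10.1994*v^2 + 16.8586*v + 0.726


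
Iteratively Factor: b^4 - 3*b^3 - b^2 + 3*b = (b + 1)*(b^3 - 4*b^2 + 3*b) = (b - 1)*(b + 1)*(b^2 - 3*b) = (b - 3)*(b - 1)*(b + 1)*(b)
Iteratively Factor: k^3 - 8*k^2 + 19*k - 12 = (k - 4)*(k^2 - 4*k + 3) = (k - 4)*(k - 3)*(k - 1)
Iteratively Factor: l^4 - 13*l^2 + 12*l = (l - 1)*(l^3 + l^2 - 12*l) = (l - 3)*(l - 1)*(l^2 + 4*l) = l*(l - 3)*(l - 1)*(l + 4)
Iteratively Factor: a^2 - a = (a)*(a - 1)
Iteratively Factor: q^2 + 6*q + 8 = (q + 2)*(q + 4)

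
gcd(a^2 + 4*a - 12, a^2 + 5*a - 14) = a - 2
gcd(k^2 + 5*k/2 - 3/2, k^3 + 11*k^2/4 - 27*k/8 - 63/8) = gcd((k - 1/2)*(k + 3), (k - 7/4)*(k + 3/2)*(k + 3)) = k + 3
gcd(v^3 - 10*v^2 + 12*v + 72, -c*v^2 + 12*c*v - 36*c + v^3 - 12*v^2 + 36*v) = v^2 - 12*v + 36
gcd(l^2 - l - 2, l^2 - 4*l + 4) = l - 2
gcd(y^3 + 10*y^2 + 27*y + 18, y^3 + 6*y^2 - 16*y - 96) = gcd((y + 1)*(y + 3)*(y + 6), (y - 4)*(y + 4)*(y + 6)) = y + 6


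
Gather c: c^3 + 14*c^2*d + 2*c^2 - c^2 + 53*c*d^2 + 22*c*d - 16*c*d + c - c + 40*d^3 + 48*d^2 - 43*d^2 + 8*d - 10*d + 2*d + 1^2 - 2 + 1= c^3 + c^2*(14*d + 1) + c*(53*d^2 + 6*d) + 40*d^3 + 5*d^2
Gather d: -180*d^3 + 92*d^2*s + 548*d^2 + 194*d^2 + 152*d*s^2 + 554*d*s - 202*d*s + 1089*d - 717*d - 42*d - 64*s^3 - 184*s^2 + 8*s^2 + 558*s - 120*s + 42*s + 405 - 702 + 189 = -180*d^3 + d^2*(92*s + 742) + d*(152*s^2 + 352*s + 330) - 64*s^3 - 176*s^2 + 480*s - 108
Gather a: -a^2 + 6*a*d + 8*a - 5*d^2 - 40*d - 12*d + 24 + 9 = -a^2 + a*(6*d + 8) - 5*d^2 - 52*d + 33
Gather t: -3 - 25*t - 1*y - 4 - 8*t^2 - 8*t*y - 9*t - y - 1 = -8*t^2 + t*(-8*y - 34) - 2*y - 8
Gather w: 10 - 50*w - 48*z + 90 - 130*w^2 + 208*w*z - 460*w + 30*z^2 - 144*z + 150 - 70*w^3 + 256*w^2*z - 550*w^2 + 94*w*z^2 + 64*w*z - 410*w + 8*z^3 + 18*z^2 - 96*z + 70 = -70*w^3 + w^2*(256*z - 680) + w*(94*z^2 + 272*z - 920) + 8*z^3 + 48*z^2 - 288*z + 320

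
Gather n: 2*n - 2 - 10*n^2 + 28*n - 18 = -10*n^2 + 30*n - 20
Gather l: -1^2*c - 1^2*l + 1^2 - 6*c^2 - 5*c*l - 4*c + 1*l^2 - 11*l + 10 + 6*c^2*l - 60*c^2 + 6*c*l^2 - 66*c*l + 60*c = -66*c^2 + 55*c + l^2*(6*c + 1) + l*(6*c^2 - 71*c - 12) + 11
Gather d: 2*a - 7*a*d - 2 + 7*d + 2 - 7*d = -7*a*d + 2*a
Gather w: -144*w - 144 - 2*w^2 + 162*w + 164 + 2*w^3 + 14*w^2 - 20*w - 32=2*w^3 + 12*w^2 - 2*w - 12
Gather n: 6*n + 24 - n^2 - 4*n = -n^2 + 2*n + 24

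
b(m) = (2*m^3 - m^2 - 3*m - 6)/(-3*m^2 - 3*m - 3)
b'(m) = (6*m + 3)*(2*m^3 - m^2 - 3*m - 6)/(-3*m^2 - 3*m - 3)^2 + (6*m^2 - 2*m - 3)/(-3*m^2 - 3*m - 3)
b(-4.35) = 3.78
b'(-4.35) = -0.68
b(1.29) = 0.61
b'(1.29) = -0.92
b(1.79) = 0.17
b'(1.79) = -0.84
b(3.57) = -1.18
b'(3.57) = -0.72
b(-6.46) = 5.22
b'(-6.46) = -0.68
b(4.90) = -2.12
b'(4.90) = -0.70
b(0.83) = 1.06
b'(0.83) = -1.05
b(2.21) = -0.17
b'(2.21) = -0.79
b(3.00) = -0.77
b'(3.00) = -0.74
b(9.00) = -4.92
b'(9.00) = -0.68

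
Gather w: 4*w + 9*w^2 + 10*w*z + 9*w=9*w^2 + w*(10*z + 13)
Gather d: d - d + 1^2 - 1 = 0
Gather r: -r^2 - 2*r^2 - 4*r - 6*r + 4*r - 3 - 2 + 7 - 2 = -3*r^2 - 6*r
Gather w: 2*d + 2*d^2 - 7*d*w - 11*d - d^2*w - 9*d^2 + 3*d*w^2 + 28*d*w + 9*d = -7*d^2 + 3*d*w^2 + w*(-d^2 + 21*d)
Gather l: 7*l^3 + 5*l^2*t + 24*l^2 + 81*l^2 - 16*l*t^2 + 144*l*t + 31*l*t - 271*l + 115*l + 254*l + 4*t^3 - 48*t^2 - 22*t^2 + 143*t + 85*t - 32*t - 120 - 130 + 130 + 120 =7*l^3 + l^2*(5*t + 105) + l*(-16*t^2 + 175*t + 98) + 4*t^3 - 70*t^2 + 196*t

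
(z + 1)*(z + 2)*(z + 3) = z^3 + 6*z^2 + 11*z + 6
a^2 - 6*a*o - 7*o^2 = (a - 7*o)*(a + o)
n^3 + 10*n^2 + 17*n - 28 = (n - 1)*(n + 4)*(n + 7)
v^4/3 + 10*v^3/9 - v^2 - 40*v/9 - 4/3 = (v/3 + 1)*(v - 2)*(v + 1/3)*(v + 2)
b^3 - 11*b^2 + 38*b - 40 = (b - 5)*(b - 4)*(b - 2)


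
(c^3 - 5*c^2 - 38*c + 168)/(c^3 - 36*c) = (c^2 - 11*c + 28)/(c*(c - 6))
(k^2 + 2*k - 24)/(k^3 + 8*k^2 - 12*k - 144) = 1/(k + 6)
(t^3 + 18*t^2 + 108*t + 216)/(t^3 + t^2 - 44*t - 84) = (t^2 + 12*t + 36)/(t^2 - 5*t - 14)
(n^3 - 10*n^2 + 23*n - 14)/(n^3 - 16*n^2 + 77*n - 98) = (n - 1)/(n - 7)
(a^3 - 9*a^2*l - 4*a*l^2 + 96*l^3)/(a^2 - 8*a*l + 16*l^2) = (a^2 - 5*a*l - 24*l^2)/(a - 4*l)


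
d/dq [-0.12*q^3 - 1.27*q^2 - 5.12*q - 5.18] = -0.36*q^2 - 2.54*q - 5.12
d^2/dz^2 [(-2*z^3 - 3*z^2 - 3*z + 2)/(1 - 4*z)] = 2*(32*z^3 - 24*z^2 + 6*z - 17)/(64*z^3 - 48*z^2 + 12*z - 1)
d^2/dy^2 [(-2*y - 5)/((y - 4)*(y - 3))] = 2*(-2*y^3 - 15*y^2 + 177*y - 353)/(y^6 - 21*y^5 + 183*y^4 - 847*y^3 + 2196*y^2 - 3024*y + 1728)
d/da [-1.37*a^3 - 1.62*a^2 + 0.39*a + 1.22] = -4.11*a^2 - 3.24*a + 0.39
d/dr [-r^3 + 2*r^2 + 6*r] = -3*r^2 + 4*r + 6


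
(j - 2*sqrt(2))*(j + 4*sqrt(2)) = j^2 + 2*sqrt(2)*j - 16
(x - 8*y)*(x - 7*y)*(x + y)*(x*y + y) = x^4*y - 14*x^3*y^2 + x^3*y + 41*x^2*y^3 - 14*x^2*y^2 + 56*x*y^4 + 41*x*y^3 + 56*y^4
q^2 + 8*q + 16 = (q + 4)^2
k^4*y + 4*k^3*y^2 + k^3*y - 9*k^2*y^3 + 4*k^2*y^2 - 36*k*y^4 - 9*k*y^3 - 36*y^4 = (k - 3*y)*(k + 3*y)*(k + 4*y)*(k*y + y)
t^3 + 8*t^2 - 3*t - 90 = (t - 3)*(t + 5)*(t + 6)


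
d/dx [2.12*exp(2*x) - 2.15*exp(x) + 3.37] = (4.24*exp(x) - 2.15)*exp(x)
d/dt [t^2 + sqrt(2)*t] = 2*t + sqrt(2)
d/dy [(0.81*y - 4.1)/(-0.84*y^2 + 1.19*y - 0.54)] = (0.6804*y^2 - 6.888*y + 4.4416)/(0.7056*y^4 - 1.9992*y^3 + 2.3233*y^2 - 1.2852*y + 0.2916)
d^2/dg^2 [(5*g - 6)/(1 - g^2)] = 2*(4*g^2*(6 - 5*g) + 3*(5*g - 2)*(g^2 - 1))/(g^2 - 1)^3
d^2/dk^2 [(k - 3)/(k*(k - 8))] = 2*(k^3 - 9*k^2 + 72*k - 192)/(k^3*(k^3 - 24*k^2 + 192*k - 512))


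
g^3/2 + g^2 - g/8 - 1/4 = (g/2 + 1/4)*(g - 1/2)*(g + 2)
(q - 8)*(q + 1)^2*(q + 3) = q^4 - 3*q^3 - 33*q^2 - 53*q - 24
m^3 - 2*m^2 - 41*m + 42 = (m - 7)*(m - 1)*(m + 6)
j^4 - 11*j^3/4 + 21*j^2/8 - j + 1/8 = (j - 1)^2*(j - 1/2)*(j - 1/4)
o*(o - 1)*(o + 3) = o^3 + 2*o^2 - 3*o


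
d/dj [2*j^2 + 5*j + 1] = 4*j + 5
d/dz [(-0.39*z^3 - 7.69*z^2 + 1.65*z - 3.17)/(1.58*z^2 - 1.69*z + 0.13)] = (-0.6162*z^4 + 1.3182*z^3 + 10.237*z^2 + 8.0178*z - 5.1428)/(2.4964*z^4 - 5.3404*z^3 + 3.2669*z^2 - 0.4394*z + 0.0169)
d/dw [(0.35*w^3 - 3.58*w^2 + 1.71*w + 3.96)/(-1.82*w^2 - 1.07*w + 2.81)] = (-0.637*w^4 - 0.749000000000001*w^3 + 9.8933*w^2 - 5.7052*w + 9.0423)/(3.3124*w^4 + 3.8948*w^3 - 9.0835*w^2 - 6.0134*w + 7.8961)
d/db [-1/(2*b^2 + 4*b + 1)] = 4*(b + 1)/(2*b^2 + 4*b + 1)^2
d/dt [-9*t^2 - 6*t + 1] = -18*t - 6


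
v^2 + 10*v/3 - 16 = (v - 8/3)*(v + 6)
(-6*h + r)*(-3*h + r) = 18*h^2 - 9*h*r + r^2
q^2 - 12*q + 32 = (q - 8)*(q - 4)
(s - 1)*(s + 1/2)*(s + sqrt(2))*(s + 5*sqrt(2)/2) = s^4 - s^3/2 + 7*sqrt(2)*s^3/2 - 7*sqrt(2)*s^2/4 + 9*s^2/2 - 5*s/2 - 7*sqrt(2)*s/4 - 5/2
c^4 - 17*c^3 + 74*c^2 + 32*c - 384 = (c - 8)^2*(c - 3)*(c + 2)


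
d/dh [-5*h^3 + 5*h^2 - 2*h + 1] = -15*h^2 + 10*h - 2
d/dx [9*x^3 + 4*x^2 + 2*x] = 27*x^2 + 8*x + 2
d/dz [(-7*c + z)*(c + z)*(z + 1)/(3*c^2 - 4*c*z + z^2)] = (-2*(c + z)*(2*c - z)*(7*c - z)*(z + 1) + (3*c^2 - 4*c*z + z^2)*(-(c + z)*(7*c - z) + (c + z)*(z + 1) - (7*c - z)*(z + 1)))/(3*c^2 - 4*c*z + z^2)^2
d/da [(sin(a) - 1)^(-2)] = -2*cos(a)/(sin(a) - 1)^3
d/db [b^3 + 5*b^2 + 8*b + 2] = 3*b^2 + 10*b + 8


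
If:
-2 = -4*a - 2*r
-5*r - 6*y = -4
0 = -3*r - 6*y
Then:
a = -1/2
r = 2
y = -1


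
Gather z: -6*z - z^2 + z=-z^2 - 5*z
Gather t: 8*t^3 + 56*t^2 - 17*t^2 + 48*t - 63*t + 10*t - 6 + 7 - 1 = 8*t^3 + 39*t^2 - 5*t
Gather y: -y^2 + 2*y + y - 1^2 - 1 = -y^2 + 3*y - 2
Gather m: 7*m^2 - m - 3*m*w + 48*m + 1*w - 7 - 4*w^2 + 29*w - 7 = 7*m^2 + m*(47 - 3*w) - 4*w^2 + 30*w - 14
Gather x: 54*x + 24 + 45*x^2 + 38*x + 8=45*x^2 + 92*x + 32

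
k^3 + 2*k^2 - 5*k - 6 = (k - 2)*(k + 1)*(k + 3)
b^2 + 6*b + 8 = (b + 2)*(b + 4)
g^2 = g^2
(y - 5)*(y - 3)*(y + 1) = y^3 - 7*y^2 + 7*y + 15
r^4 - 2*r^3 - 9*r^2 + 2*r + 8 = (r - 4)*(r - 1)*(r + 1)*(r + 2)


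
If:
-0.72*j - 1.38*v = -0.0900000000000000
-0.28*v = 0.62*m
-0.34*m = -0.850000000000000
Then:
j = 10.74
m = 2.50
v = -5.54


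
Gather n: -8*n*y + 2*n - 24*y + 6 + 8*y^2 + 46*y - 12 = n*(2 - 8*y) + 8*y^2 + 22*y - 6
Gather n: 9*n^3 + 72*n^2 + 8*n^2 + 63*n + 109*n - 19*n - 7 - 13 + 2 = 9*n^3 + 80*n^2 + 153*n - 18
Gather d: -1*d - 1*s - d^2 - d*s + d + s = -d^2 - d*s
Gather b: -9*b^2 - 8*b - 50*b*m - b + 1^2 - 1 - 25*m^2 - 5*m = -9*b^2 + b*(-50*m - 9) - 25*m^2 - 5*m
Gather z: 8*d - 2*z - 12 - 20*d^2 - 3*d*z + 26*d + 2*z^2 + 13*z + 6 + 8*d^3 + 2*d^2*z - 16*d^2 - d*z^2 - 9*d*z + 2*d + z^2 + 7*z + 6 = 8*d^3 - 36*d^2 + 36*d + z^2*(3 - d) + z*(2*d^2 - 12*d + 18)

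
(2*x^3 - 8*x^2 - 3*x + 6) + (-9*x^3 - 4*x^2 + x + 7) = -7*x^3 - 12*x^2 - 2*x + 13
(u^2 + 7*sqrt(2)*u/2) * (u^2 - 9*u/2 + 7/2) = u^4 - 9*u^3/2 + 7*sqrt(2)*u^3/2 - 63*sqrt(2)*u^2/4 + 7*u^2/2 + 49*sqrt(2)*u/4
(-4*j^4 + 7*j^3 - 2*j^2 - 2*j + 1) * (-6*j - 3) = 24*j^5 - 30*j^4 - 9*j^3 + 18*j^2 - 3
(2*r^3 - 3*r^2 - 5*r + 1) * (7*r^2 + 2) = 14*r^5 - 21*r^4 - 31*r^3 + r^2 - 10*r + 2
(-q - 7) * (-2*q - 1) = 2*q^2 + 15*q + 7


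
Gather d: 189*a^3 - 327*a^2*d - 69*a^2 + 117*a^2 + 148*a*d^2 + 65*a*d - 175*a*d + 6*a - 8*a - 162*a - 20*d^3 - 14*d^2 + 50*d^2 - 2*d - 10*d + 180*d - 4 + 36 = 189*a^3 + 48*a^2 - 164*a - 20*d^3 + d^2*(148*a + 36) + d*(-327*a^2 - 110*a + 168) + 32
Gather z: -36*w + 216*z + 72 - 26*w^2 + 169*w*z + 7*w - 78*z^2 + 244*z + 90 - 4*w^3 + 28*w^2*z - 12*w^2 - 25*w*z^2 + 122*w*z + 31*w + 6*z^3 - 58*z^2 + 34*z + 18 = -4*w^3 - 38*w^2 + 2*w + 6*z^3 + z^2*(-25*w - 136) + z*(28*w^2 + 291*w + 494) + 180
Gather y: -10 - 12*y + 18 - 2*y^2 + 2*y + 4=-2*y^2 - 10*y + 12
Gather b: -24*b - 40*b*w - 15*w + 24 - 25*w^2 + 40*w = b*(-40*w - 24) - 25*w^2 + 25*w + 24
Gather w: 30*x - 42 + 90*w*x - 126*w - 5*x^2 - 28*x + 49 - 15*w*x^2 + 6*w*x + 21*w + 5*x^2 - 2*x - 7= w*(-15*x^2 + 96*x - 105)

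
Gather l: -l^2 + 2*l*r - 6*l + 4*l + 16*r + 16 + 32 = -l^2 + l*(2*r - 2) + 16*r + 48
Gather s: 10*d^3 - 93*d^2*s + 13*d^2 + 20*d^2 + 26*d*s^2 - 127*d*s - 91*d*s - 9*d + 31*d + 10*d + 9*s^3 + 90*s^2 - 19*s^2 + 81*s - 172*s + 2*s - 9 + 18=10*d^3 + 33*d^2 + 32*d + 9*s^3 + s^2*(26*d + 71) + s*(-93*d^2 - 218*d - 89) + 9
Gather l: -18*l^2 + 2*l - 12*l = -18*l^2 - 10*l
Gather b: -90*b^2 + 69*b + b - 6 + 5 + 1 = -90*b^2 + 70*b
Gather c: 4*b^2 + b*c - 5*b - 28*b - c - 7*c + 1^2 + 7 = 4*b^2 - 33*b + c*(b - 8) + 8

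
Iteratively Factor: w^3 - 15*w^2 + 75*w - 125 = (w - 5)*(w^2 - 10*w + 25) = (w - 5)^2*(w - 5)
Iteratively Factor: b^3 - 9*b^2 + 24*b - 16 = (b - 4)*(b^2 - 5*b + 4) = (b - 4)*(b - 1)*(b - 4)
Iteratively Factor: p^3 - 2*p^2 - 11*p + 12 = (p - 4)*(p^2 + 2*p - 3) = (p - 4)*(p + 3)*(p - 1)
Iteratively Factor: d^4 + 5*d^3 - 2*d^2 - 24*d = (d + 4)*(d^3 + d^2 - 6*d) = d*(d + 4)*(d^2 + d - 6) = d*(d - 2)*(d + 4)*(d + 3)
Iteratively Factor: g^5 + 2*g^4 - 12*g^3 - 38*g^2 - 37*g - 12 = (g - 4)*(g^4 + 6*g^3 + 12*g^2 + 10*g + 3) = (g - 4)*(g + 1)*(g^3 + 5*g^2 + 7*g + 3) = (g - 4)*(g + 1)^2*(g^2 + 4*g + 3) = (g - 4)*(g + 1)^2*(g + 3)*(g + 1)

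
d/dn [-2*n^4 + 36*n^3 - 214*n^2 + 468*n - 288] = -8*n^3 + 108*n^2 - 428*n + 468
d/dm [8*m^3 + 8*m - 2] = 24*m^2 + 8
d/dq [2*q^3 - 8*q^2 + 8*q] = 6*q^2 - 16*q + 8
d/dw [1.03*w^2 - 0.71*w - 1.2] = 2.06*w - 0.71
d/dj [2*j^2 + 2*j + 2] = 4*j + 2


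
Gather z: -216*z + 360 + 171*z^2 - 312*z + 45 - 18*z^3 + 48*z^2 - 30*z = -18*z^3 + 219*z^2 - 558*z + 405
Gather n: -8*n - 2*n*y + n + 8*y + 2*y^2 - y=n*(-2*y - 7) + 2*y^2 + 7*y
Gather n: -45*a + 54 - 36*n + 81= -45*a - 36*n + 135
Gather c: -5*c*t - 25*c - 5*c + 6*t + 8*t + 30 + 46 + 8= c*(-5*t - 30) + 14*t + 84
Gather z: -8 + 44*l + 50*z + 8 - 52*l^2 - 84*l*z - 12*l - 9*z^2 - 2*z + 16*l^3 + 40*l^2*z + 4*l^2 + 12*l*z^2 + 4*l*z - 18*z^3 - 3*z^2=16*l^3 - 48*l^2 + 32*l - 18*z^3 + z^2*(12*l - 12) + z*(40*l^2 - 80*l + 48)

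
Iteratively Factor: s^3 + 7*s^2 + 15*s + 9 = (s + 3)*(s^2 + 4*s + 3) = (s + 1)*(s + 3)*(s + 3)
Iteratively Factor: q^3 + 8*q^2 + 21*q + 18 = (q + 3)*(q^2 + 5*q + 6) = (q + 2)*(q + 3)*(q + 3)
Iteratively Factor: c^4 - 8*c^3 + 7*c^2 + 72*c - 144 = (c - 3)*(c^3 - 5*c^2 - 8*c + 48) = (c - 4)*(c - 3)*(c^2 - c - 12) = (c - 4)*(c - 3)*(c + 3)*(c - 4)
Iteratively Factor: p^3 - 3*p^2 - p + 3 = (p - 1)*(p^2 - 2*p - 3) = (p - 1)*(p + 1)*(p - 3)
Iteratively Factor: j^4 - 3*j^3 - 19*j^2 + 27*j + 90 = (j - 3)*(j^3 - 19*j - 30) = (j - 3)*(j + 3)*(j^2 - 3*j - 10) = (j - 5)*(j - 3)*(j + 3)*(j + 2)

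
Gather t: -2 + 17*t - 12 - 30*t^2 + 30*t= -30*t^2 + 47*t - 14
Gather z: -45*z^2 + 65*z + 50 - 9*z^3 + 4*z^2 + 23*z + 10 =-9*z^3 - 41*z^2 + 88*z + 60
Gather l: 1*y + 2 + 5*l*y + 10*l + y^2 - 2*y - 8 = l*(5*y + 10) + y^2 - y - 6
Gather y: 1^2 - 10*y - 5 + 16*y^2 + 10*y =16*y^2 - 4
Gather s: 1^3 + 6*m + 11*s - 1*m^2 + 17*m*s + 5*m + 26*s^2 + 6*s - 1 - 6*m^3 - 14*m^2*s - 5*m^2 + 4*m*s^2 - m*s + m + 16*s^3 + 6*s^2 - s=-6*m^3 - 6*m^2 + 12*m + 16*s^3 + s^2*(4*m + 32) + s*(-14*m^2 + 16*m + 16)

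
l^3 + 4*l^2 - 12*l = l*(l - 2)*(l + 6)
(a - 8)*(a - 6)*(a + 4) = a^3 - 10*a^2 - 8*a + 192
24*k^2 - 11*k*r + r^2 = (-8*k + r)*(-3*k + r)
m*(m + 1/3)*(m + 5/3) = m^3 + 2*m^2 + 5*m/9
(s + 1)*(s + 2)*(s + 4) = s^3 + 7*s^2 + 14*s + 8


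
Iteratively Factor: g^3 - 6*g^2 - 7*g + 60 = (g - 4)*(g^2 - 2*g - 15) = (g - 5)*(g - 4)*(g + 3)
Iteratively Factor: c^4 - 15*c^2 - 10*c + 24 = (c + 2)*(c^3 - 2*c^2 - 11*c + 12) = (c + 2)*(c + 3)*(c^2 - 5*c + 4) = (c - 4)*(c + 2)*(c + 3)*(c - 1)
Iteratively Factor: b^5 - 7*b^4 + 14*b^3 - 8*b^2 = (b - 4)*(b^4 - 3*b^3 + 2*b^2) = (b - 4)*(b - 2)*(b^3 - b^2) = b*(b - 4)*(b - 2)*(b^2 - b) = b^2*(b - 4)*(b - 2)*(b - 1)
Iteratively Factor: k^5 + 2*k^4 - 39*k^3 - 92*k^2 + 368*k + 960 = (k + 4)*(k^4 - 2*k^3 - 31*k^2 + 32*k + 240) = (k + 4)^2*(k^3 - 6*k^2 - 7*k + 60) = (k + 3)*(k + 4)^2*(k^2 - 9*k + 20) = (k - 5)*(k + 3)*(k + 4)^2*(k - 4)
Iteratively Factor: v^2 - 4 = (v - 2)*(v + 2)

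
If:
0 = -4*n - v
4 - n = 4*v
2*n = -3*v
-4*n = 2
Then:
No Solution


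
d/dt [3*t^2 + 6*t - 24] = 6*t + 6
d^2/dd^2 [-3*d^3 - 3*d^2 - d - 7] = -18*d - 6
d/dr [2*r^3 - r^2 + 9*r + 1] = 6*r^2 - 2*r + 9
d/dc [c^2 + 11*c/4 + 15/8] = 2*c + 11/4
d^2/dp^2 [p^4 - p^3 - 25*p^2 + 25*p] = 12*p^2 - 6*p - 50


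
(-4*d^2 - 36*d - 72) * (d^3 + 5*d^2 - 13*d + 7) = -4*d^5 - 56*d^4 - 200*d^3 + 80*d^2 + 684*d - 504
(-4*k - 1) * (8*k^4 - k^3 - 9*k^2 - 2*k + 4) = -32*k^5 - 4*k^4 + 37*k^3 + 17*k^2 - 14*k - 4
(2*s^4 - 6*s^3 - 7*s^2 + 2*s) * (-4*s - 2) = -8*s^5 + 20*s^4 + 40*s^3 + 6*s^2 - 4*s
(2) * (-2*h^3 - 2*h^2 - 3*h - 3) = -4*h^3 - 4*h^2 - 6*h - 6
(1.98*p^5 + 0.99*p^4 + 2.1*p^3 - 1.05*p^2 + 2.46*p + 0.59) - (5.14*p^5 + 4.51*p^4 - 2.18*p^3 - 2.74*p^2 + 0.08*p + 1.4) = -3.16*p^5 - 3.52*p^4 + 4.28*p^3 + 1.69*p^2 + 2.38*p - 0.81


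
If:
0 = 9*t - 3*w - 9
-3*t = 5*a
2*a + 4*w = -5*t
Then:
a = -36/79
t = 60/79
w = -57/79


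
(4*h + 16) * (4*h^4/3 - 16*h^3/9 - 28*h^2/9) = 16*h^5/3 + 128*h^4/9 - 368*h^3/9 - 448*h^2/9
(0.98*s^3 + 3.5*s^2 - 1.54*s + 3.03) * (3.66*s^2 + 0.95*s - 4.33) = 3.5868*s^5 + 13.741*s^4 - 6.5548*s^3 - 5.5282*s^2 + 9.5467*s - 13.1199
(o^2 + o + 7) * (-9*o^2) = -9*o^4 - 9*o^3 - 63*o^2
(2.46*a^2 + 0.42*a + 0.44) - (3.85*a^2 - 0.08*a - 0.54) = -1.39*a^2 + 0.5*a + 0.98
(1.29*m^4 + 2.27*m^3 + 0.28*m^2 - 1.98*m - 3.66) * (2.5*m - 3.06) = 3.225*m^5 + 1.7276*m^4 - 6.2462*m^3 - 5.8068*m^2 - 3.0912*m + 11.1996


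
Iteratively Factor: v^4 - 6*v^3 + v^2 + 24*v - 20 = (v - 2)*(v^3 - 4*v^2 - 7*v + 10) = (v - 2)*(v - 1)*(v^2 - 3*v - 10) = (v - 2)*(v - 1)*(v + 2)*(v - 5)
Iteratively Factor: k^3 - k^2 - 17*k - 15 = (k + 1)*(k^2 - 2*k - 15) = (k + 1)*(k + 3)*(k - 5)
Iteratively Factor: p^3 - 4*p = (p)*(p^2 - 4) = p*(p + 2)*(p - 2)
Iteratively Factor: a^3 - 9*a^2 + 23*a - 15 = (a - 3)*(a^2 - 6*a + 5) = (a - 5)*(a - 3)*(a - 1)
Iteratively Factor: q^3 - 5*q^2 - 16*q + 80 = (q - 4)*(q^2 - q - 20) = (q - 4)*(q + 4)*(q - 5)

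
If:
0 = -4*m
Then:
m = 0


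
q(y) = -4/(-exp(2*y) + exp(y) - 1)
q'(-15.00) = 0.00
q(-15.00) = 4.00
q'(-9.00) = 0.00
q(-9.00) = 4.00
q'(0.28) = -4.28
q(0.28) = 2.80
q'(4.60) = -0.00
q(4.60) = 0.00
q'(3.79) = -0.00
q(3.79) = 0.00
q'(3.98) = -0.00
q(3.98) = 0.00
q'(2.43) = -0.07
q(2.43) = 0.03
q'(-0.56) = -0.57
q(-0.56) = 5.30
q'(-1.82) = 0.59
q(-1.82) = 4.63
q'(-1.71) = 0.64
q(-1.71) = 4.70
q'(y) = -4*(2*exp(2*y) - exp(y))/(-exp(2*y) + exp(y) - 1)^2 = (4 - 8*exp(y))*exp(y)/(exp(2*y) - exp(y) + 1)^2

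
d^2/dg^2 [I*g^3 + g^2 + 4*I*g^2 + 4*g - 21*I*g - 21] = 6*I*g + 2 + 8*I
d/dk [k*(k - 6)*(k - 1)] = 3*k^2 - 14*k + 6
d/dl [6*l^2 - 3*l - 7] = 12*l - 3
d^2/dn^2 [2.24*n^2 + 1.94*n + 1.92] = 4.48000000000000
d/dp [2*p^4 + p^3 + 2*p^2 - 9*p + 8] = 8*p^3 + 3*p^2 + 4*p - 9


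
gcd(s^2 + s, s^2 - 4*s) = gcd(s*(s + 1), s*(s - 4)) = s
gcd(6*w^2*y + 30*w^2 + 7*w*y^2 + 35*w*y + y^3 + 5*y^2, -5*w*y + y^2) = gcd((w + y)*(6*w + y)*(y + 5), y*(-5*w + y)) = 1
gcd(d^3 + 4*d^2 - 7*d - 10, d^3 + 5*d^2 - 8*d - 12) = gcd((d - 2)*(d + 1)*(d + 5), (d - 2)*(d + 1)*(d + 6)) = d^2 - d - 2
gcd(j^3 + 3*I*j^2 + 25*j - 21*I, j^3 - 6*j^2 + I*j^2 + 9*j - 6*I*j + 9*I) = 1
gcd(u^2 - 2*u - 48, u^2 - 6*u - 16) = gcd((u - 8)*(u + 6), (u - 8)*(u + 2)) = u - 8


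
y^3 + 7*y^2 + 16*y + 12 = (y + 2)^2*(y + 3)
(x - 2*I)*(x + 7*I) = x^2 + 5*I*x + 14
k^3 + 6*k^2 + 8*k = k*(k + 2)*(k + 4)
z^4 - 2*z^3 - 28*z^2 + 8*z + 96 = (z - 6)*(z - 2)*(z + 2)*(z + 4)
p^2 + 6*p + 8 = (p + 2)*(p + 4)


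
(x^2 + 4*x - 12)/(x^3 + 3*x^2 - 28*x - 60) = (x - 2)/(x^2 - 3*x - 10)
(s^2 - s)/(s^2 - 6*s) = (s - 1)/(s - 6)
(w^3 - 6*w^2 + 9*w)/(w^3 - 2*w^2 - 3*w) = (w - 3)/(w + 1)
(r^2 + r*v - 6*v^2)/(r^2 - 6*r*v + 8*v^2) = (r + 3*v)/(r - 4*v)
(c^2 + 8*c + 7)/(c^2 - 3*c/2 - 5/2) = 2*(c + 7)/(2*c - 5)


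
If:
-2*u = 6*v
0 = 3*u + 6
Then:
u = -2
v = 2/3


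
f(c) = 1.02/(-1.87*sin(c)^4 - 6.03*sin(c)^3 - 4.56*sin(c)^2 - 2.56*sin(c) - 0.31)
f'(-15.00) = -3.06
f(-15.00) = 1.36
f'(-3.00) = -2988.63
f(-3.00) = -43.70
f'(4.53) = -0.23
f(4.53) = 0.57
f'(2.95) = -4.94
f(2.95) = -1.01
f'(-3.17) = -19.34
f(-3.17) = -2.64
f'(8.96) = -1.12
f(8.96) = -0.34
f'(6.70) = 1.40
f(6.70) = -0.40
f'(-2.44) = -3.13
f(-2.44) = 1.38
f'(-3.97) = -0.26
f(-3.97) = -0.13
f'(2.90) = -3.60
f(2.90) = -0.80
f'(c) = 1.02*(7.48*sin(c)^3*cos(c) + 18.09*sin(c)^2*cos(c) + 9.12*sin(c)*cos(c) + 2.56*cos(c))/(-1.87*sin(c)^4 - 6.03*sin(c)^3 - 4.56*sin(c)^2 - 2.56*sin(c) - 0.31)^2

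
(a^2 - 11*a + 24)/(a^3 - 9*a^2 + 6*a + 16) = (a - 3)/(a^2 - a - 2)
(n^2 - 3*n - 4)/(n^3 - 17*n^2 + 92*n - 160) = (n + 1)/(n^2 - 13*n + 40)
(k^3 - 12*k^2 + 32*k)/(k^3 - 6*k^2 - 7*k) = (-k^2 + 12*k - 32)/(-k^2 + 6*k + 7)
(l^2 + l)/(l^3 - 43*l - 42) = l/(l^2 - l - 42)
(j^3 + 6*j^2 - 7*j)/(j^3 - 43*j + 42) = j/(j - 6)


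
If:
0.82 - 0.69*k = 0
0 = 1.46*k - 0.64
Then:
No Solution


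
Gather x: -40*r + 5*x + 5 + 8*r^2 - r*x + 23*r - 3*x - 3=8*r^2 - 17*r + x*(2 - r) + 2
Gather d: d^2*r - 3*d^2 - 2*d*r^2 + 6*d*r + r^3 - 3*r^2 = d^2*(r - 3) + d*(-2*r^2 + 6*r) + r^3 - 3*r^2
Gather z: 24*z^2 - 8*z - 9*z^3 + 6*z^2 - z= -9*z^3 + 30*z^2 - 9*z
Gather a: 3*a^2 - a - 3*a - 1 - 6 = 3*a^2 - 4*a - 7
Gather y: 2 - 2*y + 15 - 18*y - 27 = -20*y - 10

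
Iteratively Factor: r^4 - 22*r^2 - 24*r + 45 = (r - 5)*(r^3 + 5*r^2 + 3*r - 9) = (r - 5)*(r + 3)*(r^2 + 2*r - 3) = (r - 5)*(r + 3)^2*(r - 1)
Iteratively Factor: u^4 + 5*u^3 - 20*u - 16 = (u - 2)*(u^3 + 7*u^2 + 14*u + 8) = (u - 2)*(u + 1)*(u^2 + 6*u + 8) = (u - 2)*(u + 1)*(u + 2)*(u + 4)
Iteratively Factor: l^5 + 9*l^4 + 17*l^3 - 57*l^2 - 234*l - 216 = (l + 3)*(l^4 + 6*l^3 - l^2 - 54*l - 72) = (l - 3)*(l + 3)*(l^3 + 9*l^2 + 26*l + 24) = (l - 3)*(l + 2)*(l + 3)*(l^2 + 7*l + 12) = (l - 3)*(l + 2)*(l + 3)*(l + 4)*(l + 3)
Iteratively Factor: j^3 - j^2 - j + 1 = (j - 1)*(j^2 - 1) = (j - 1)*(j + 1)*(j - 1)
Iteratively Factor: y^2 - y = (y)*(y - 1)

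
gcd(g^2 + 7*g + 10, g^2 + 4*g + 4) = g + 2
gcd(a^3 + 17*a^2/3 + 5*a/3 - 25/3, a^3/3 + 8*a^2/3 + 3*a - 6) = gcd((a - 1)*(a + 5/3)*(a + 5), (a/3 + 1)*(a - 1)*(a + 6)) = a - 1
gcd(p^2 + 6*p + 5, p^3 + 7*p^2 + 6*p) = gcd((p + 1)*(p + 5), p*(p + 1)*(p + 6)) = p + 1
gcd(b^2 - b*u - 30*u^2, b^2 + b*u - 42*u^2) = -b + 6*u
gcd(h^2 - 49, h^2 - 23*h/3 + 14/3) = h - 7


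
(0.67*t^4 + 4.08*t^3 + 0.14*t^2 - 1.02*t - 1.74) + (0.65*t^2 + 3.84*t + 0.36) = 0.67*t^4 + 4.08*t^3 + 0.79*t^2 + 2.82*t - 1.38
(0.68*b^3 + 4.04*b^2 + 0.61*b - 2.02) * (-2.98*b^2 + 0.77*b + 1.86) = -2.0264*b^5 - 11.5156*b^4 + 2.5578*b^3 + 14.0037*b^2 - 0.4208*b - 3.7572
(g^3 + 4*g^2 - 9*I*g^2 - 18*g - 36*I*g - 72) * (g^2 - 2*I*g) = g^5 + 4*g^4 - 11*I*g^4 - 36*g^3 - 44*I*g^3 - 144*g^2 + 36*I*g^2 + 144*I*g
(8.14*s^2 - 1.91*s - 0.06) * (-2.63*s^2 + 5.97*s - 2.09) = -21.4082*s^4 + 53.6191*s^3 - 28.2575*s^2 + 3.6337*s + 0.1254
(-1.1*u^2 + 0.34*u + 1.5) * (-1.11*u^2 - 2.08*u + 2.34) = 1.221*u^4 + 1.9106*u^3 - 4.9462*u^2 - 2.3244*u + 3.51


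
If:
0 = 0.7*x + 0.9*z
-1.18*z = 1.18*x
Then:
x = 0.00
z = 0.00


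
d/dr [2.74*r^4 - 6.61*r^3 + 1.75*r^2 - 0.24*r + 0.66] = 10.96*r^3 - 19.83*r^2 + 3.5*r - 0.24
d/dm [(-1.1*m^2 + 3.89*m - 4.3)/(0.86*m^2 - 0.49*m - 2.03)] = (-2.8064*m^2 + 11.862*m - 10.0037)/(0.7396*m^4 - 0.8428*m^3 - 3.2515*m^2 + 1.9894*m + 4.1209)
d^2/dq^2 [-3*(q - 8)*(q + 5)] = -6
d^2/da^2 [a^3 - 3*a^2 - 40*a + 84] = 6*a - 6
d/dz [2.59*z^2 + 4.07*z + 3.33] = 5.18*z + 4.07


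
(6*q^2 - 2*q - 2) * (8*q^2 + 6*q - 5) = 48*q^4 + 20*q^3 - 58*q^2 - 2*q + 10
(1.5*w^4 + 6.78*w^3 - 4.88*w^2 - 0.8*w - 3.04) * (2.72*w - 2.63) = 4.08*w^5 + 14.4966*w^4 - 31.105*w^3 + 10.6584*w^2 - 6.1648*w + 7.9952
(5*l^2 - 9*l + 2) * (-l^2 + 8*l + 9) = -5*l^4 + 49*l^3 - 29*l^2 - 65*l + 18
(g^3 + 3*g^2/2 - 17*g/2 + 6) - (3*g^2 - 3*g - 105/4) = g^3 - 3*g^2/2 - 11*g/2 + 129/4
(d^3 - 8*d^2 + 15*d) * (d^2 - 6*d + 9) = d^5 - 14*d^4 + 72*d^3 - 162*d^2 + 135*d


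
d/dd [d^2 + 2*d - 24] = 2*d + 2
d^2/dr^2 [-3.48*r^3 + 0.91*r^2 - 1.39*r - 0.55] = 1.82 - 20.88*r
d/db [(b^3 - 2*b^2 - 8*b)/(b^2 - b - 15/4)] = 4*(4*b^4 - 8*b^3 - 5*b^2 + 60*b + 120)/(16*b^4 - 32*b^3 - 104*b^2 + 120*b + 225)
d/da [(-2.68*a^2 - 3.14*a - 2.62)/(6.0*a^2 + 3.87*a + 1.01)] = (8.4684*a^2 + 26.0264*a + 6.968)/(36.0*a^4 + 46.44*a^3 + 27.0969*a^2 + 7.8174*a + 1.0201)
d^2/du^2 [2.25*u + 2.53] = 0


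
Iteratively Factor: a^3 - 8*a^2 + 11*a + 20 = (a + 1)*(a^2 - 9*a + 20) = (a - 5)*(a + 1)*(a - 4)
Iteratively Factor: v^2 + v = (v)*(v + 1)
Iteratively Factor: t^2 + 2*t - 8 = (t + 4)*(t - 2)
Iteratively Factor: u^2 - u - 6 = (u + 2)*(u - 3)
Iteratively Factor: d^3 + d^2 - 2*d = (d + 2)*(d^2 - d) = d*(d + 2)*(d - 1)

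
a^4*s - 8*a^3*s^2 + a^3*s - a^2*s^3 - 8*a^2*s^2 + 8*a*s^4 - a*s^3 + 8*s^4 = (a - 8*s)*(a - s)*(a + s)*(a*s + s)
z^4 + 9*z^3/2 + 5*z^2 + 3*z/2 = z*(z + 1/2)*(z + 1)*(z + 3)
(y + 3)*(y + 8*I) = y^2 + 3*y + 8*I*y + 24*I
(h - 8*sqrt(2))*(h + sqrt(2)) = h^2 - 7*sqrt(2)*h - 16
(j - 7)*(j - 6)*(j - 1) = j^3 - 14*j^2 + 55*j - 42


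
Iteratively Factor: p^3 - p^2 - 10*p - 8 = (p + 2)*(p^2 - 3*p - 4) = (p + 1)*(p + 2)*(p - 4)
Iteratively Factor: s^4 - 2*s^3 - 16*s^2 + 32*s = (s - 4)*(s^3 + 2*s^2 - 8*s) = (s - 4)*(s + 4)*(s^2 - 2*s) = s*(s - 4)*(s + 4)*(s - 2)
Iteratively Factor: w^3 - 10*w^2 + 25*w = (w - 5)*(w^2 - 5*w) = (w - 5)^2*(w)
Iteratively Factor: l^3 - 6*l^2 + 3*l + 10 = (l - 5)*(l^2 - l - 2) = (l - 5)*(l - 2)*(l + 1)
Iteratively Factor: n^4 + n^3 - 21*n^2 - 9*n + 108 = (n + 4)*(n^3 - 3*n^2 - 9*n + 27) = (n - 3)*(n + 4)*(n^2 - 9) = (n - 3)^2*(n + 4)*(n + 3)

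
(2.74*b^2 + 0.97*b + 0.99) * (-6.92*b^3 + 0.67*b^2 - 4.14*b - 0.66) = -18.9608*b^5 - 4.8766*b^4 - 17.5445*b^3 - 5.1609*b^2 - 4.7388*b - 0.6534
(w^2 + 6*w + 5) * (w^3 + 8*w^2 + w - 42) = w^5 + 14*w^4 + 54*w^3 + 4*w^2 - 247*w - 210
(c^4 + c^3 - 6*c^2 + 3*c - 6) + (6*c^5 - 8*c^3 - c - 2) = 6*c^5 + c^4 - 7*c^3 - 6*c^2 + 2*c - 8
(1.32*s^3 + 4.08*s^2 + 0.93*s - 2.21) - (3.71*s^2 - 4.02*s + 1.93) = 1.32*s^3 + 0.37*s^2 + 4.95*s - 4.14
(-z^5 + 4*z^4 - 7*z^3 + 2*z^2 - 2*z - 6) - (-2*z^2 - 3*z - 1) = -z^5 + 4*z^4 - 7*z^3 + 4*z^2 + z - 5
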